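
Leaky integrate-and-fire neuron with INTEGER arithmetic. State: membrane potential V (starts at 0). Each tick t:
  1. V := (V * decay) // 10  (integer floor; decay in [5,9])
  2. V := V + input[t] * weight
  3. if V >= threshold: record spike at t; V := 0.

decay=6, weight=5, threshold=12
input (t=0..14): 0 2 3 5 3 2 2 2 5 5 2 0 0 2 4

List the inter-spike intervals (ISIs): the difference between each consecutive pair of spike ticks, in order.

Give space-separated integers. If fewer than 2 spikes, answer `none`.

t=0: input=0 -> V=0
t=1: input=2 -> V=10
t=2: input=3 -> V=0 FIRE
t=3: input=5 -> V=0 FIRE
t=4: input=3 -> V=0 FIRE
t=5: input=2 -> V=10
t=6: input=2 -> V=0 FIRE
t=7: input=2 -> V=10
t=8: input=5 -> V=0 FIRE
t=9: input=5 -> V=0 FIRE
t=10: input=2 -> V=10
t=11: input=0 -> V=6
t=12: input=0 -> V=3
t=13: input=2 -> V=11
t=14: input=4 -> V=0 FIRE

Answer: 1 1 2 2 1 5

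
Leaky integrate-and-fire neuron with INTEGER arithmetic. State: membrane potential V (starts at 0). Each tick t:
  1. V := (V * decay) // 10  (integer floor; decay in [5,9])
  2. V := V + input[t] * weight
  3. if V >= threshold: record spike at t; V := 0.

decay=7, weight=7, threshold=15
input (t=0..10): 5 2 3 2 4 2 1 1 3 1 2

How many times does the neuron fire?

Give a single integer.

t=0: input=5 -> V=0 FIRE
t=1: input=2 -> V=14
t=2: input=3 -> V=0 FIRE
t=3: input=2 -> V=14
t=4: input=4 -> V=0 FIRE
t=5: input=2 -> V=14
t=6: input=1 -> V=0 FIRE
t=7: input=1 -> V=7
t=8: input=3 -> V=0 FIRE
t=9: input=1 -> V=7
t=10: input=2 -> V=0 FIRE

Answer: 6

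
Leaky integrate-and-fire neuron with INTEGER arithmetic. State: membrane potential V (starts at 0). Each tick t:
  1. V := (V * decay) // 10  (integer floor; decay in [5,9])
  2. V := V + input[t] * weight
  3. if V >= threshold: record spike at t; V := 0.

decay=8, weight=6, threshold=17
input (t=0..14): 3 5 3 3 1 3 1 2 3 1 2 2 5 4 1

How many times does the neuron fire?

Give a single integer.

Answer: 9

Derivation:
t=0: input=3 -> V=0 FIRE
t=1: input=5 -> V=0 FIRE
t=2: input=3 -> V=0 FIRE
t=3: input=3 -> V=0 FIRE
t=4: input=1 -> V=6
t=5: input=3 -> V=0 FIRE
t=6: input=1 -> V=6
t=7: input=2 -> V=16
t=8: input=3 -> V=0 FIRE
t=9: input=1 -> V=6
t=10: input=2 -> V=16
t=11: input=2 -> V=0 FIRE
t=12: input=5 -> V=0 FIRE
t=13: input=4 -> V=0 FIRE
t=14: input=1 -> V=6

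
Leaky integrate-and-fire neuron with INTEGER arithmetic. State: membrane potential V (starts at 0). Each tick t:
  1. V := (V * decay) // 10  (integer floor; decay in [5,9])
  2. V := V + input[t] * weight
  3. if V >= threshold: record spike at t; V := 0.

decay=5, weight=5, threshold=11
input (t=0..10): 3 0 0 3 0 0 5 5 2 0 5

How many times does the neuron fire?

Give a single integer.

t=0: input=3 -> V=0 FIRE
t=1: input=0 -> V=0
t=2: input=0 -> V=0
t=3: input=3 -> V=0 FIRE
t=4: input=0 -> V=0
t=5: input=0 -> V=0
t=6: input=5 -> V=0 FIRE
t=7: input=5 -> V=0 FIRE
t=8: input=2 -> V=10
t=9: input=0 -> V=5
t=10: input=5 -> V=0 FIRE

Answer: 5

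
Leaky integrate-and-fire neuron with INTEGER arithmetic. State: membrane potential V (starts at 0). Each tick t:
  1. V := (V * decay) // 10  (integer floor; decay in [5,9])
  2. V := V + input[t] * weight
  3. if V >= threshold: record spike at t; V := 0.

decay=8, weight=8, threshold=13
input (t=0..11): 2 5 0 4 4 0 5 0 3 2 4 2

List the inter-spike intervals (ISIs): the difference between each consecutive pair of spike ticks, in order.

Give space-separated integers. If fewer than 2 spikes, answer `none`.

t=0: input=2 -> V=0 FIRE
t=1: input=5 -> V=0 FIRE
t=2: input=0 -> V=0
t=3: input=4 -> V=0 FIRE
t=4: input=4 -> V=0 FIRE
t=5: input=0 -> V=0
t=6: input=5 -> V=0 FIRE
t=7: input=0 -> V=0
t=8: input=3 -> V=0 FIRE
t=9: input=2 -> V=0 FIRE
t=10: input=4 -> V=0 FIRE
t=11: input=2 -> V=0 FIRE

Answer: 1 2 1 2 2 1 1 1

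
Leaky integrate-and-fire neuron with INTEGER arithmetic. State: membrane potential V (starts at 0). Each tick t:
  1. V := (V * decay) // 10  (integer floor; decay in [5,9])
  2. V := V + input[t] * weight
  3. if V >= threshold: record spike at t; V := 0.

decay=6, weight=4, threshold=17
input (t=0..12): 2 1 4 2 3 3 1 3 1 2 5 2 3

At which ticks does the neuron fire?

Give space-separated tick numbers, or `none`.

Answer: 2 5 10

Derivation:
t=0: input=2 -> V=8
t=1: input=1 -> V=8
t=2: input=4 -> V=0 FIRE
t=3: input=2 -> V=8
t=4: input=3 -> V=16
t=5: input=3 -> V=0 FIRE
t=6: input=1 -> V=4
t=7: input=3 -> V=14
t=8: input=1 -> V=12
t=9: input=2 -> V=15
t=10: input=5 -> V=0 FIRE
t=11: input=2 -> V=8
t=12: input=3 -> V=16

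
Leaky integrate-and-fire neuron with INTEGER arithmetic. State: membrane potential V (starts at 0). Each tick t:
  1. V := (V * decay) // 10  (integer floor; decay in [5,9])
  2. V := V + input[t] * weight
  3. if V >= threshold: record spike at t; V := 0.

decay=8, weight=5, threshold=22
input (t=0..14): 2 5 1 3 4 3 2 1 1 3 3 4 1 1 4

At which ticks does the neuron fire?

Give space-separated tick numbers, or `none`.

t=0: input=2 -> V=10
t=1: input=5 -> V=0 FIRE
t=2: input=1 -> V=5
t=3: input=3 -> V=19
t=4: input=4 -> V=0 FIRE
t=5: input=3 -> V=15
t=6: input=2 -> V=0 FIRE
t=7: input=1 -> V=5
t=8: input=1 -> V=9
t=9: input=3 -> V=0 FIRE
t=10: input=3 -> V=15
t=11: input=4 -> V=0 FIRE
t=12: input=1 -> V=5
t=13: input=1 -> V=9
t=14: input=4 -> V=0 FIRE

Answer: 1 4 6 9 11 14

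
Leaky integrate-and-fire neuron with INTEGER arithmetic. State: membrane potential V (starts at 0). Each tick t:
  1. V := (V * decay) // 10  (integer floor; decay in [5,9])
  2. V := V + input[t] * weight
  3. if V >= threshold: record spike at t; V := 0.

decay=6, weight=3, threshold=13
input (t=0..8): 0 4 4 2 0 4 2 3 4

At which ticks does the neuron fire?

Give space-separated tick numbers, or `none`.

t=0: input=0 -> V=0
t=1: input=4 -> V=12
t=2: input=4 -> V=0 FIRE
t=3: input=2 -> V=6
t=4: input=0 -> V=3
t=5: input=4 -> V=0 FIRE
t=6: input=2 -> V=6
t=7: input=3 -> V=12
t=8: input=4 -> V=0 FIRE

Answer: 2 5 8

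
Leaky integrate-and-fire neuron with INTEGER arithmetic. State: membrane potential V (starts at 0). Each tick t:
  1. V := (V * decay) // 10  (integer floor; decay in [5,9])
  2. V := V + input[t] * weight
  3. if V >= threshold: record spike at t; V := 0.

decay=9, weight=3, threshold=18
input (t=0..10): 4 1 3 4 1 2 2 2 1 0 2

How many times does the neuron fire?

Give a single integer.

t=0: input=4 -> V=12
t=1: input=1 -> V=13
t=2: input=3 -> V=0 FIRE
t=3: input=4 -> V=12
t=4: input=1 -> V=13
t=5: input=2 -> V=17
t=6: input=2 -> V=0 FIRE
t=7: input=2 -> V=6
t=8: input=1 -> V=8
t=9: input=0 -> V=7
t=10: input=2 -> V=12

Answer: 2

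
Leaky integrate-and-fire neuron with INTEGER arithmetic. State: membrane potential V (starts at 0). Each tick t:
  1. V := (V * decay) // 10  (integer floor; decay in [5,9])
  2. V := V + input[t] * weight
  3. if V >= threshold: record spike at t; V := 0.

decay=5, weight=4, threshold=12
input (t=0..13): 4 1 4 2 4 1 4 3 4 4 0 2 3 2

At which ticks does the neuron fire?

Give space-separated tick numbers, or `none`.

t=0: input=4 -> V=0 FIRE
t=1: input=1 -> V=4
t=2: input=4 -> V=0 FIRE
t=3: input=2 -> V=8
t=4: input=4 -> V=0 FIRE
t=5: input=1 -> V=4
t=6: input=4 -> V=0 FIRE
t=7: input=3 -> V=0 FIRE
t=8: input=4 -> V=0 FIRE
t=9: input=4 -> V=0 FIRE
t=10: input=0 -> V=0
t=11: input=2 -> V=8
t=12: input=3 -> V=0 FIRE
t=13: input=2 -> V=8

Answer: 0 2 4 6 7 8 9 12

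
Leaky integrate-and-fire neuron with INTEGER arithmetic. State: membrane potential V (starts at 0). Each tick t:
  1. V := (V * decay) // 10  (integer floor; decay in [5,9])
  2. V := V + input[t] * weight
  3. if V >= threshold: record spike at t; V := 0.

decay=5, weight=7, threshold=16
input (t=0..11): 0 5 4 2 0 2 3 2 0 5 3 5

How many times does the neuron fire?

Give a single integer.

t=0: input=0 -> V=0
t=1: input=5 -> V=0 FIRE
t=2: input=4 -> V=0 FIRE
t=3: input=2 -> V=14
t=4: input=0 -> V=7
t=5: input=2 -> V=0 FIRE
t=6: input=3 -> V=0 FIRE
t=7: input=2 -> V=14
t=8: input=0 -> V=7
t=9: input=5 -> V=0 FIRE
t=10: input=3 -> V=0 FIRE
t=11: input=5 -> V=0 FIRE

Answer: 7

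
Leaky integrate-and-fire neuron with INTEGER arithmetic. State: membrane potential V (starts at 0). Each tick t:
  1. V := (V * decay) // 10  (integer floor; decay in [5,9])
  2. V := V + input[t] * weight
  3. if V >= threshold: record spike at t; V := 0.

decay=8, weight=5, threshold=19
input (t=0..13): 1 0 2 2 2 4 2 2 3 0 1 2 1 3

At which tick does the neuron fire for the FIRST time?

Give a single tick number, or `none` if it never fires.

t=0: input=1 -> V=5
t=1: input=0 -> V=4
t=2: input=2 -> V=13
t=3: input=2 -> V=0 FIRE
t=4: input=2 -> V=10
t=5: input=4 -> V=0 FIRE
t=6: input=2 -> V=10
t=7: input=2 -> V=18
t=8: input=3 -> V=0 FIRE
t=9: input=0 -> V=0
t=10: input=1 -> V=5
t=11: input=2 -> V=14
t=12: input=1 -> V=16
t=13: input=3 -> V=0 FIRE

Answer: 3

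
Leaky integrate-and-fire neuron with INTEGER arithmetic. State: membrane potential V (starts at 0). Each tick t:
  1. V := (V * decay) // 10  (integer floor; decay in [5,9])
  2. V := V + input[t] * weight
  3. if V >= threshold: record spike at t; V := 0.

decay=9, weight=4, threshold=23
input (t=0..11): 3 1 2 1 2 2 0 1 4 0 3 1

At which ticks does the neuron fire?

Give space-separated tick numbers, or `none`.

t=0: input=3 -> V=12
t=1: input=1 -> V=14
t=2: input=2 -> V=20
t=3: input=1 -> V=22
t=4: input=2 -> V=0 FIRE
t=5: input=2 -> V=8
t=6: input=0 -> V=7
t=7: input=1 -> V=10
t=8: input=4 -> V=0 FIRE
t=9: input=0 -> V=0
t=10: input=3 -> V=12
t=11: input=1 -> V=14

Answer: 4 8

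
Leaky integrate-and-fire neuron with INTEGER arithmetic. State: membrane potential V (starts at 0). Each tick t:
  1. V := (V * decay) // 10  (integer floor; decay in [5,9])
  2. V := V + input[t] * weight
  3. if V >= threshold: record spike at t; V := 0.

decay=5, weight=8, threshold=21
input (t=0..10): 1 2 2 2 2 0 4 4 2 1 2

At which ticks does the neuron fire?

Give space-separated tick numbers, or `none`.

Answer: 2 4 6 7 10

Derivation:
t=0: input=1 -> V=8
t=1: input=2 -> V=20
t=2: input=2 -> V=0 FIRE
t=3: input=2 -> V=16
t=4: input=2 -> V=0 FIRE
t=5: input=0 -> V=0
t=6: input=4 -> V=0 FIRE
t=7: input=4 -> V=0 FIRE
t=8: input=2 -> V=16
t=9: input=1 -> V=16
t=10: input=2 -> V=0 FIRE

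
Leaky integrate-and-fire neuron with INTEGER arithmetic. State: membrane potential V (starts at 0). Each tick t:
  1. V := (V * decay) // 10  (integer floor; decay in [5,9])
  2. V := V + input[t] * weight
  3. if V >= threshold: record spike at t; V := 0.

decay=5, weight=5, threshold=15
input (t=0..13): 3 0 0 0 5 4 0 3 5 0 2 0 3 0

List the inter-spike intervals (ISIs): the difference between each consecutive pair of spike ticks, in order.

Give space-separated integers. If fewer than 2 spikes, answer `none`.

t=0: input=3 -> V=0 FIRE
t=1: input=0 -> V=0
t=2: input=0 -> V=0
t=3: input=0 -> V=0
t=4: input=5 -> V=0 FIRE
t=5: input=4 -> V=0 FIRE
t=6: input=0 -> V=0
t=7: input=3 -> V=0 FIRE
t=8: input=5 -> V=0 FIRE
t=9: input=0 -> V=0
t=10: input=2 -> V=10
t=11: input=0 -> V=5
t=12: input=3 -> V=0 FIRE
t=13: input=0 -> V=0

Answer: 4 1 2 1 4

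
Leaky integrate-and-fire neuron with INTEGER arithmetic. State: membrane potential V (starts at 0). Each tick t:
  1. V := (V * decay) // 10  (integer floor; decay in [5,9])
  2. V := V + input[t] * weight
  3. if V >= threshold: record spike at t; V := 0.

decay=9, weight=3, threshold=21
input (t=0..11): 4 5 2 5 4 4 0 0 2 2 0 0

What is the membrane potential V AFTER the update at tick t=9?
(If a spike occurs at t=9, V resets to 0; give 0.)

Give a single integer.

Answer: 18

Derivation:
t=0: input=4 -> V=12
t=1: input=5 -> V=0 FIRE
t=2: input=2 -> V=6
t=3: input=5 -> V=20
t=4: input=4 -> V=0 FIRE
t=5: input=4 -> V=12
t=6: input=0 -> V=10
t=7: input=0 -> V=9
t=8: input=2 -> V=14
t=9: input=2 -> V=18
t=10: input=0 -> V=16
t=11: input=0 -> V=14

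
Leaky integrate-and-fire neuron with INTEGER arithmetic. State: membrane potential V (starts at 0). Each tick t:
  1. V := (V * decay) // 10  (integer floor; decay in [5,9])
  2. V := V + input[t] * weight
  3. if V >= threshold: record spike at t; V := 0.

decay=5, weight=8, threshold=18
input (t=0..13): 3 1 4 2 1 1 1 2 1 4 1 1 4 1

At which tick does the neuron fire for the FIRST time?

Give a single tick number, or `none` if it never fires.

t=0: input=3 -> V=0 FIRE
t=1: input=1 -> V=8
t=2: input=4 -> V=0 FIRE
t=3: input=2 -> V=16
t=4: input=1 -> V=16
t=5: input=1 -> V=16
t=6: input=1 -> V=16
t=7: input=2 -> V=0 FIRE
t=8: input=1 -> V=8
t=9: input=4 -> V=0 FIRE
t=10: input=1 -> V=8
t=11: input=1 -> V=12
t=12: input=4 -> V=0 FIRE
t=13: input=1 -> V=8

Answer: 0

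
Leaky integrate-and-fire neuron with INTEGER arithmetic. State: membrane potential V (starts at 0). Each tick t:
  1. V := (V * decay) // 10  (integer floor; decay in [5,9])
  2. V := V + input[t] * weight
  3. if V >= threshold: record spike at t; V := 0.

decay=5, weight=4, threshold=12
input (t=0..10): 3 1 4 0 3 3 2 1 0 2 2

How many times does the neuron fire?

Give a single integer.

t=0: input=3 -> V=0 FIRE
t=1: input=1 -> V=4
t=2: input=4 -> V=0 FIRE
t=3: input=0 -> V=0
t=4: input=3 -> V=0 FIRE
t=5: input=3 -> V=0 FIRE
t=6: input=2 -> V=8
t=7: input=1 -> V=8
t=8: input=0 -> V=4
t=9: input=2 -> V=10
t=10: input=2 -> V=0 FIRE

Answer: 5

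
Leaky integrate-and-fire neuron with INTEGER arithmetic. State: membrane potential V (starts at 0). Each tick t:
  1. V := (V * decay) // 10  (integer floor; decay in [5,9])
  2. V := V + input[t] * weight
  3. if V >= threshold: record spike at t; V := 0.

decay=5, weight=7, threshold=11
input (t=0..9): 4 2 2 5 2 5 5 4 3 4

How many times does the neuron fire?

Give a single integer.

Answer: 10

Derivation:
t=0: input=4 -> V=0 FIRE
t=1: input=2 -> V=0 FIRE
t=2: input=2 -> V=0 FIRE
t=3: input=5 -> V=0 FIRE
t=4: input=2 -> V=0 FIRE
t=5: input=5 -> V=0 FIRE
t=6: input=5 -> V=0 FIRE
t=7: input=4 -> V=0 FIRE
t=8: input=3 -> V=0 FIRE
t=9: input=4 -> V=0 FIRE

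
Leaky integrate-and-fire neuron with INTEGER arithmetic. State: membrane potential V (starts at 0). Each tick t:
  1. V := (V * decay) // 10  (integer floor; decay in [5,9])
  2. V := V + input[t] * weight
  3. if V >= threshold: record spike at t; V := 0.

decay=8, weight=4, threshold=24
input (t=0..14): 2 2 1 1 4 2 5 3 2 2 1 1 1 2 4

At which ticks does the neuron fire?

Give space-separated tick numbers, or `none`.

Answer: 4 6 13

Derivation:
t=0: input=2 -> V=8
t=1: input=2 -> V=14
t=2: input=1 -> V=15
t=3: input=1 -> V=16
t=4: input=4 -> V=0 FIRE
t=5: input=2 -> V=8
t=6: input=5 -> V=0 FIRE
t=7: input=3 -> V=12
t=8: input=2 -> V=17
t=9: input=2 -> V=21
t=10: input=1 -> V=20
t=11: input=1 -> V=20
t=12: input=1 -> V=20
t=13: input=2 -> V=0 FIRE
t=14: input=4 -> V=16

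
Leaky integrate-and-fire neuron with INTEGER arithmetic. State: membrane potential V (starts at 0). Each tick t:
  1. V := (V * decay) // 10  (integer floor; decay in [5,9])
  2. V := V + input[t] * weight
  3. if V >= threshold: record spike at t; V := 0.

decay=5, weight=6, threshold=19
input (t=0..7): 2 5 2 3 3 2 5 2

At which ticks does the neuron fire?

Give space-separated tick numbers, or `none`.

t=0: input=2 -> V=12
t=1: input=5 -> V=0 FIRE
t=2: input=2 -> V=12
t=3: input=3 -> V=0 FIRE
t=4: input=3 -> V=18
t=5: input=2 -> V=0 FIRE
t=6: input=5 -> V=0 FIRE
t=7: input=2 -> V=12

Answer: 1 3 5 6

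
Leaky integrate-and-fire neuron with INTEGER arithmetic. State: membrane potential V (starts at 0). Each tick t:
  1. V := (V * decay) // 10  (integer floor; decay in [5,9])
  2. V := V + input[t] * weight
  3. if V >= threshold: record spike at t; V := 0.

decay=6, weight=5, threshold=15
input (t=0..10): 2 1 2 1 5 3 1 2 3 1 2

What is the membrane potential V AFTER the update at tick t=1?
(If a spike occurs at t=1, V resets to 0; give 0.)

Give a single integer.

Answer: 11

Derivation:
t=0: input=2 -> V=10
t=1: input=1 -> V=11
t=2: input=2 -> V=0 FIRE
t=3: input=1 -> V=5
t=4: input=5 -> V=0 FIRE
t=5: input=3 -> V=0 FIRE
t=6: input=1 -> V=5
t=7: input=2 -> V=13
t=8: input=3 -> V=0 FIRE
t=9: input=1 -> V=5
t=10: input=2 -> V=13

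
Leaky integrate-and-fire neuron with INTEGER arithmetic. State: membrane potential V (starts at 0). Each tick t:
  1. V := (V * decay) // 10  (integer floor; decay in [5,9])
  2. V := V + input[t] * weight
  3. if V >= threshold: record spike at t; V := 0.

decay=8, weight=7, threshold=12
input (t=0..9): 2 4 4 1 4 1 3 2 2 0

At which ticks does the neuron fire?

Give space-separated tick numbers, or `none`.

Answer: 0 1 2 4 6 7 8

Derivation:
t=0: input=2 -> V=0 FIRE
t=1: input=4 -> V=0 FIRE
t=2: input=4 -> V=0 FIRE
t=3: input=1 -> V=7
t=4: input=4 -> V=0 FIRE
t=5: input=1 -> V=7
t=6: input=3 -> V=0 FIRE
t=7: input=2 -> V=0 FIRE
t=8: input=2 -> V=0 FIRE
t=9: input=0 -> V=0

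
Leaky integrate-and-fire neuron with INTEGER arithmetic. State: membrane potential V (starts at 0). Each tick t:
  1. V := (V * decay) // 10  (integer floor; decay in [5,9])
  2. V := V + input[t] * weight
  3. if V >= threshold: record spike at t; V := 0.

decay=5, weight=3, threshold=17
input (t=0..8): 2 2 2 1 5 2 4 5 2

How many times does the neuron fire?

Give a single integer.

t=0: input=2 -> V=6
t=1: input=2 -> V=9
t=2: input=2 -> V=10
t=3: input=1 -> V=8
t=4: input=5 -> V=0 FIRE
t=5: input=2 -> V=6
t=6: input=4 -> V=15
t=7: input=5 -> V=0 FIRE
t=8: input=2 -> V=6

Answer: 2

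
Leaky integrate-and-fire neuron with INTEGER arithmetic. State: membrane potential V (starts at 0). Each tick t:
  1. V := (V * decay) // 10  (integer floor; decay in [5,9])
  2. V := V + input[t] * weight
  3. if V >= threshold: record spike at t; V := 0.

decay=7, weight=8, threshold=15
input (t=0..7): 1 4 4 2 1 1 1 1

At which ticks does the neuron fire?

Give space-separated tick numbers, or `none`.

Answer: 1 2 3 6

Derivation:
t=0: input=1 -> V=8
t=1: input=4 -> V=0 FIRE
t=2: input=4 -> V=0 FIRE
t=3: input=2 -> V=0 FIRE
t=4: input=1 -> V=8
t=5: input=1 -> V=13
t=6: input=1 -> V=0 FIRE
t=7: input=1 -> V=8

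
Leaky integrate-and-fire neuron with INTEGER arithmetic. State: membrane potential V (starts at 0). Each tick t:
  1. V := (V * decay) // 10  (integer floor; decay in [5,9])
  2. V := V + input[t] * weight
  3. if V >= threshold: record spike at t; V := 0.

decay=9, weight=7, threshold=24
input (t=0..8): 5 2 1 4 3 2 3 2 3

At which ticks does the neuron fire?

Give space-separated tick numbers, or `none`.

Answer: 0 3 5 7

Derivation:
t=0: input=5 -> V=0 FIRE
t=1: input=2 -> V=14
t=2: input=1 -> V=19
t=3: input=4 -> V=0 FIRE
t=4: input=3 -> V=21
t=5: input=2 -> V=0 FIRE
t=6: input=3 -> V=21
t=7: input=2 -> V=0 FIRE
t=8: input=3 -> V=21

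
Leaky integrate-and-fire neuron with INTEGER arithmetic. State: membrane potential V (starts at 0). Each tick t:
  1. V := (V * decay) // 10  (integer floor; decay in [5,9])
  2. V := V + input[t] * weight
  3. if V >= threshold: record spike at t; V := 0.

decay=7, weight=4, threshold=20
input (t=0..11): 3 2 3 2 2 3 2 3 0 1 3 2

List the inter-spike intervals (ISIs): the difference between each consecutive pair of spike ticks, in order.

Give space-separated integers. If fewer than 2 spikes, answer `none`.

t=0: input=3 -> V=12
t=1: input=2 -> V=16
t=2: input=3 -> V=0 FIRE
t=3: input=2 -> V=8
t=4: input=2 -> V=13
t=5: input=3 -> V=0 FIRE
t=6: input=2 -> V=8
t=7: input=3 -> V=17
t=8: input=0 -> V=11
t=9: input=1 -> V=11
t=10: input=3 -> V=19
t=11: input=2 -> V=0 FIRE

Answer: 3 6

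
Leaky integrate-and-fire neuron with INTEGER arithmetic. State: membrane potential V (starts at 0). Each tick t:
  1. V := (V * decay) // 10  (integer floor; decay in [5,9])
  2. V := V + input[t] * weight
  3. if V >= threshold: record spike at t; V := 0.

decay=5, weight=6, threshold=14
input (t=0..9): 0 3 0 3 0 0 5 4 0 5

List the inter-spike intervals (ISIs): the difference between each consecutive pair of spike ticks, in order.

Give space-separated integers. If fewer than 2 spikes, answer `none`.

t=0: input=0 -> V=0
t=1: input=3 -> V=0 FIRE
t=2: input=0 -> V=0
t=3: input=3 -> V=0 FIRE
t=4: input=0 -> V=0
t=5: input=0 -> V=0
t=6: input=5 -> V=0 FIRE
t=7: input=4 -> V=0 FIRE
t=8: input=0 -> V=0
t=9: input=5 -> V=0 FIRE

Answer: 2 3 1 2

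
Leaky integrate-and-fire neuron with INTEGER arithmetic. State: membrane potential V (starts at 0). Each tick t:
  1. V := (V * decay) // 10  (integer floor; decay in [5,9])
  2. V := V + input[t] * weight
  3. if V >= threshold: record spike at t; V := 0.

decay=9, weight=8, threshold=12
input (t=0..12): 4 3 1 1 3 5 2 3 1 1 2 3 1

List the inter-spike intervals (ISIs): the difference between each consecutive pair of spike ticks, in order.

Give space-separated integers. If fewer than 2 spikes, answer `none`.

Answer: 1 2 1 1 1 1 2 1 1

Derivation:
t=0: input=4 -> V=0 FIRE
t=1: input=3 -> V=0 FIRE
t=2: input=1 -> V=8
t=3: input=1 -> V=0 FIRE
t=4: input=3 -> V=0 FIRE
t=5: input=5 -> V=0 FIRE
t=6: input=2 -> V=0 FIRE
t=7: input=3 -> V=0 FIRE
t=8: input=1 -> V=8
t=9: input=1 -> V=0 FIRE
t=10: input=2 -> V=0 FIRE
t=11: input=3 -> V=0 FIRE
t=12: input=1 -> V=8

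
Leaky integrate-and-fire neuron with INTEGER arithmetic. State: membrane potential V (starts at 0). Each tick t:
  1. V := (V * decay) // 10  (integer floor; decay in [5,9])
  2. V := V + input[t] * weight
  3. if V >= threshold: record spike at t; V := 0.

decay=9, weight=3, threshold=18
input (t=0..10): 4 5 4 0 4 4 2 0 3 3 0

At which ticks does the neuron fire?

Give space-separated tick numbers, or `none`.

t=0: input=4 -> V=12
t=1: input=5 -> V=0 FIRE
t=2: input=4 -> V=12
t=3: input=0 -> V=10
t=4: input=4 -> V=0 FIRE
t=5: input=4 -> V=12
t=6: input=2 -> V=16
t=7: input=0 -> V=14
t=8: input=3 -> V=0 FIRE
t=9: input=3 -> V=9
t=10: input=0 -> V=8

Answer: 1 4 8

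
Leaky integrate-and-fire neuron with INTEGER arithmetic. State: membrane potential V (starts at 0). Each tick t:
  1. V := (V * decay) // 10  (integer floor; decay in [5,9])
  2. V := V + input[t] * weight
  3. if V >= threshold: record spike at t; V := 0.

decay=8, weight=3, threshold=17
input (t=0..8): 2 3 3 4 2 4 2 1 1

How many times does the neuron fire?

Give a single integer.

Answer: 2

Derivation:
t=0: input=2 -> V=6
t=1: input=3 -> V=13
t=2: input=3 -> V=0 FIRE
t=3: input=4 -> V=12
t=4: input=2 -> V=15
t=5: input=4 -> V=0 FIRE
t=6: input=2 -> V=6
t=7: input=1 -> V=7
t=8: input=1 -> V=8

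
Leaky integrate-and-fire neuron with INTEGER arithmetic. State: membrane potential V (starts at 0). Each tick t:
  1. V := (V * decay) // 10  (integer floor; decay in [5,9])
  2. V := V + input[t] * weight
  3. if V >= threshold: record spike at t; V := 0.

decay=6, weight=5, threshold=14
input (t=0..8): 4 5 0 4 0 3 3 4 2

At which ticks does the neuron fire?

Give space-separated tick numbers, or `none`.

Answer: 0 1 3 5 6 7

Derivation:
t=0: input=4 -> V=0 FIRE
t=1: input=5 -> V=0 FIRE
t=2: input=0 -> V=0
t=3: input=4 -> V=0 FIRE
t=4: input=0 -> V=0
t=5: input=3 -> V=0 FIRE
t=6: input=3 -> V=0 FIRE
t=7: input=4 -> V=0 FIRE
t=8: input=2 -> V=10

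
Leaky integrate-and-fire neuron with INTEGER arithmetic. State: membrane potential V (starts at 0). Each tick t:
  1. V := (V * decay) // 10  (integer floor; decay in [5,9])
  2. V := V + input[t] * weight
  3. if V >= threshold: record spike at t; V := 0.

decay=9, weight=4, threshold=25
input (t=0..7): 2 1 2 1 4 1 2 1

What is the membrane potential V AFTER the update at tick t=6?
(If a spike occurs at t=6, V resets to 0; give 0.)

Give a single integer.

Answer: 11

Derivation:
t=0: input=2 -> V=8
t=1: input=1 -> V=11
t=2: input=2 -> V=17
t=3: input=1 -> V=19
t=4: input=4 -> V=0 FIRE
t=5: input=1 -> V=4
t=6: input=2 -> V=11
t=7: input=1 -> V=13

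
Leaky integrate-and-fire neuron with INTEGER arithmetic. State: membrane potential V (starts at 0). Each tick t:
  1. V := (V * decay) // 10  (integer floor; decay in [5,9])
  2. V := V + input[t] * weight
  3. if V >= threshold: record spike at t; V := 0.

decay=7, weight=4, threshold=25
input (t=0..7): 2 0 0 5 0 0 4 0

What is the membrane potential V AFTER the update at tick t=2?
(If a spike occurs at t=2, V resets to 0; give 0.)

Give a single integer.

Answer: 3

Derivation:
t=0: input=2 -> V=8
t=1: input=0 -> V=5
t=2: input=0 -> V=3
t=3: input=5 -> V=22
t=4: input=0 -> V=15
t=5: input=0 -> V=10
t=6: input=4 -> V=23
t=7: input=0 -> V=16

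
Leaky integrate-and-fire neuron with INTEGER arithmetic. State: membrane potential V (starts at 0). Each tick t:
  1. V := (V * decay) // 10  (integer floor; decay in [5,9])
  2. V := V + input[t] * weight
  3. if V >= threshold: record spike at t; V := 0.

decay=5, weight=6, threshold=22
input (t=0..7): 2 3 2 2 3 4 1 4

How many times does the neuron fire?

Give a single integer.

t=0: input=2 -> V=12
t=1: input=3 -> V=0 FIRE
t=2: input=2 -> V=12
t=3: input=2 -> V=18
t=4: input=3 -> V=0 FIRE
t=5: input=4 -> V=0 FIRE
t=6: input=1 -> V=6
t=7: input=4 -> V=0 FIRE

Answer: 4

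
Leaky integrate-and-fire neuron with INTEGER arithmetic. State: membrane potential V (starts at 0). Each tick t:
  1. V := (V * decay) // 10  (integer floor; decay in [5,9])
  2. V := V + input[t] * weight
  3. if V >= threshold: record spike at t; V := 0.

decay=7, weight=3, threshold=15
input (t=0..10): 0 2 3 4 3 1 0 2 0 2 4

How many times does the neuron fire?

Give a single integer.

Answer: 2

Derivation:
t=0: input=0 -> V=0
t=1: input=2 -> V=6
t=2: input=3 -> V=13
t=3: input=4 -> V=0 FIRE
t=4: input=3 -> V=9
t=5: input=1 -> V=9
t=6: input=0 -> V=6
t=7: input=2 -> V=10
t=8: input=0 -> V=7
t=9: input=2 -> V=10
t=10: input=4 -> V=0 FIRE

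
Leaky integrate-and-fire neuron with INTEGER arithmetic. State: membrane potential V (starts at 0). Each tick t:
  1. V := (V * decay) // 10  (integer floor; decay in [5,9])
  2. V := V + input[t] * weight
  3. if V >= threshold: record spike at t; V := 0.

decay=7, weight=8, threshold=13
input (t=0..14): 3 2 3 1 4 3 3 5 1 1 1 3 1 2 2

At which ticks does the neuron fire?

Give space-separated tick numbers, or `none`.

Answer: 0 1 2 4 5 6 7 9 11 13 14

Derivation:
t=0: input=3 -> V=0 FIRE
t=1: input=2 -> V=0 FIRE
t=2: input=3 -> V=0 FIRE
t=3: input=1 -> V=8
t=4: input=4 -> V=0 FIRE
t=5: input=3 -> V=0 FIRE
t=6: input=3 -> V=0 FIRE
t=7: input=5 -> V=0 FIRE
t=8: input=1 -> V=8
t=9: input=1 -> V=0 FIRE
t=10: input=1 -> V=8
t=11: input=3 -> V=0 FIRE
t=12: input=1 -> V=8
t=13: input=2 -> V=0 FIRE
t=14: input=2 -> V=0 FIRE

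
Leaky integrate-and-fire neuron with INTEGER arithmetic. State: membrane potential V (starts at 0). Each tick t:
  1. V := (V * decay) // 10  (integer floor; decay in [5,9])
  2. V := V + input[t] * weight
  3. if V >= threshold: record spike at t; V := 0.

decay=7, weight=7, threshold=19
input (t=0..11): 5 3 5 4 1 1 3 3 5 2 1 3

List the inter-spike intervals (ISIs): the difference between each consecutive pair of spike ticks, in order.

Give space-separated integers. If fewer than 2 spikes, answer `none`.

t=0: input=5 -> V=0 FIRE
t=1: input=3 -> V=0 FIRE
t=2: input=5 -> V=0 FIRE
t=3: input=4 -> V=0 FIRE
t=4: input=1 -> V=7
t=5: input=1 -> V=11
t=6: input=3 -> V=0 FIRE
t=7: input=3 -> V=0 FIRE
t=8: input=5 -> V=0 FIRE
t=9: input=2 -> V=14
t=10: input=1 -> V=16
t=11: input=3 -> V=0 FIRE

Answer: 1 1 1 3 1 1 3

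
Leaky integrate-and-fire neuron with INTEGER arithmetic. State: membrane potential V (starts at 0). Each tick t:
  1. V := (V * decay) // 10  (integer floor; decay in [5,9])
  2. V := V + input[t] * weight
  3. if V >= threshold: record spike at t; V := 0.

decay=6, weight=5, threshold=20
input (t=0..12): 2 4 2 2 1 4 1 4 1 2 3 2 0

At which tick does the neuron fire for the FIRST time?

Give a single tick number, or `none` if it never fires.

t=0: input=2 -> V=10
t=1: input=4 -> V=0 FIRE
t=2: input=2 -> V=10
t=3: input=2 -> V=16
t=4: input=1 -> V=14
t=5: input=4 -> V=0 FIRE
t=6: input=1 -> V=5
t=7: input=4 -> V=0 FIRE
t=8: input=1 -> V=5
t=9: input=2 -> V=13
t=10: input=3 -> V=0 FIRE
t=11: input=2 -> V=10
t=12: input=0 -> V=6

Answer: 1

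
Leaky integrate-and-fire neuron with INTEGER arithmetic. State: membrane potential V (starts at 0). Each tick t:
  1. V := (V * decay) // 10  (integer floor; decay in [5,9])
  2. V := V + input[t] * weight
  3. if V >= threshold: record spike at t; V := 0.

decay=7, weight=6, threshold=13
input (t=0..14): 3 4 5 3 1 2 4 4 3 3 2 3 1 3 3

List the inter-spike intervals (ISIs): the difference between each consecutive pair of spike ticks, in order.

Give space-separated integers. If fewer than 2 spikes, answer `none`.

t=0: input=3 -> V=0 FIRE
t=1: input=4 -> V=0 FIRE
t=2: input=5 -> V=0 FIRE
t=3: input=3 -> V=0 FIRE
t=4: input=1 -> V=6
t=5: input=2 -> V=0 FIRE
t=6: input=4 -> V=0 FIRE
t=7: input=4 -> V=0 FIRE
t=8: input=3 -> V=0 FIRE
t=9: input=3 -> V=0 FIRE
t=10: input=2 -> V=12
t=11: input=3 -> V=0 FIRE
t=12: input=1 -> V=6
t=13: input=3 -> V=0 FIRE
t=14: input=3 -> V=0 FIRE

Answer: 1 1 1 2 1 1 1 1 2 2 1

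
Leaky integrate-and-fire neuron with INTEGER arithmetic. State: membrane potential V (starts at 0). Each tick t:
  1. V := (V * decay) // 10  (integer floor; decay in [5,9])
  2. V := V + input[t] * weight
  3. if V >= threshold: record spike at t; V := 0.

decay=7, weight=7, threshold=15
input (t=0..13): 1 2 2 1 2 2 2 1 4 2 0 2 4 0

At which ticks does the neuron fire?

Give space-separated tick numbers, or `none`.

t=0: input=1 -> V=7
t=1: input=2 -> V=0 FIRE
t=2: input=2 -> V=14
t=3: input=1 -> V=0 FIRE
t=4: input=2 -> V=14
t=5: input=2 -> V=0 FIRE
t=6: input=2 -> V=14
t=7: input=1 -> V=0 FIRE
t=8: input=4 -> V=0 FIRE
t=9: input=2 -> V=14
t=10: input=0 -> V=9
t=11: input=2 -> V=0 FIRE
t=12: input=4 -> V=0 FIRE
t=13: input=0 -> V=0

Answer: 1 3 5 7 8 11 12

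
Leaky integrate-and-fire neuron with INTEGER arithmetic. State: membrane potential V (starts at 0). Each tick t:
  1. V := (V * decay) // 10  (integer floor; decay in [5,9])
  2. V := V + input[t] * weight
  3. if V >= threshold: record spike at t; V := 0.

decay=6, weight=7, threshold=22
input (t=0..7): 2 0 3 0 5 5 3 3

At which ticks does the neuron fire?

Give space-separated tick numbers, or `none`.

Answer: 2 4 5 7

Derivation:
t=0: input=2 -> V=14
t=1: input=0 -> V=8
t=2: input=3 -> V=0 FIRE
t=3: input=0 -> V=0
t=4: input=5 -> V=0 FIRE
t=5: input=5 -> V=0 FIRE
t=6: input=3 -> V=21
t=7: input=3 -> V=0 FIRE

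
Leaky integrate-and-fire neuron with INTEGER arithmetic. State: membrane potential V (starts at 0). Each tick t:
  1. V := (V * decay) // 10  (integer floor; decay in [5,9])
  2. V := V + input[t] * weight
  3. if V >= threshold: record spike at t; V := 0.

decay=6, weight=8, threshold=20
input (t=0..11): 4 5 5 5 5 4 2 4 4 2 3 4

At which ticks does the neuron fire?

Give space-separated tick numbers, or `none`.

Answer: 0 1 2 3 4 5 7 8 10 11

Derivation:
t=0: input=4 -> V=0 FIRE
t=1: input=5 -> V=0 FIRE
t=2: input=5 -> V=0 FIRE
t=3: input=5 -> V=0 FIRE
t=4: input=5 -> V=0 FIRE
t=5: input=4 -> V=0 FIRE
t=6: input=2 -> V=16
t=7: input=4 -> V=0 FIRE
t=8: input=4 -> V=0 FIRE
t=9: input=2 -> V=16
t=10: input=3 -> V=0 FIRE
t=11: input=4 -> V=0 FIRE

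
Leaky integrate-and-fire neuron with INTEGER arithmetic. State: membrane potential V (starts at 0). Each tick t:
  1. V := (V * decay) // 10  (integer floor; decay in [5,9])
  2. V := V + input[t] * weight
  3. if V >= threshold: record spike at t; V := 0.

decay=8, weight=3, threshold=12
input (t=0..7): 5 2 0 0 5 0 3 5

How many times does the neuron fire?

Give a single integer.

Answer: 3

Derivation:
t=0: input=5 -> V=0 FIRE
t=1: input=2 -> V=6
t=2: input=0 -> V=4
t=3: input=0 -> V=3
t=4: input=5 -> V=0 FIRE
t=5: input=0 -> V=0
t=6: input=3 -> V=9
t=7: input=5 -> V=0 FIRE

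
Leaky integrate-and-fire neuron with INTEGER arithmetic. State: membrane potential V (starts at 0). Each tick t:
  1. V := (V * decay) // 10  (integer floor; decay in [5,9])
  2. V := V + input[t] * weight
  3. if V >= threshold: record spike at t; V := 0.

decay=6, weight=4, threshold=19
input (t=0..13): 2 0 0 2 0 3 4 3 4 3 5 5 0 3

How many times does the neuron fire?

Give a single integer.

Answer: 4

Derivation:
t=0: input=2 -> V=8
t=1: input=0 -> V=4
t=2: input=0 -> V=2
t=3: input=2 -> V=9
t=4: input=0 -> V=5
t=5: input=3 -> V=15
t=6: input=4 -> V=0 FIRE
t=7: input=3 -> V=12
t=8: input=4 -> V=0 FIRE
t=9: input=3 -> V=12
t=10: input=5 -> V=0 FIRE
t=11: input=5 -> V=0 FIRE
t=12: input=0 -> V=0
t=13: input=3 -> V=12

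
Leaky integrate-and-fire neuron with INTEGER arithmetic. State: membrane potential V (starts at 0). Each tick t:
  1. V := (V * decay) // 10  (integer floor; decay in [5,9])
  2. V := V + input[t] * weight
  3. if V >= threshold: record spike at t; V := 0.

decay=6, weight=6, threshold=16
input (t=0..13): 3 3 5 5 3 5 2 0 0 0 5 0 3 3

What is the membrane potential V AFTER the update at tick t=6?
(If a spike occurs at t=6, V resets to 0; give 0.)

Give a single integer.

t=0: input=3 -> V=0 FIRE
t=1: input=3 -> V=0 FIRE
t=2: input=5 -> V=0 FIRE
t=3: input=5 -> V=0 FIRE
t=4: input=3 -> V=0 FIRE
t=5: input=5 -> V=0 FIRE
t=6: input=2 -> V=12
t=7: input=0 -> V=7
t=8: input=0 -> V=4
t=9: input=0 -> V=2
t=10: input=5 -> V=0 FIRE
t=11: input=0 -> V=0
t=12: input=3 -> V=0 FIRE
t=13: input=3 -> V=0 FIRE

Answer: 12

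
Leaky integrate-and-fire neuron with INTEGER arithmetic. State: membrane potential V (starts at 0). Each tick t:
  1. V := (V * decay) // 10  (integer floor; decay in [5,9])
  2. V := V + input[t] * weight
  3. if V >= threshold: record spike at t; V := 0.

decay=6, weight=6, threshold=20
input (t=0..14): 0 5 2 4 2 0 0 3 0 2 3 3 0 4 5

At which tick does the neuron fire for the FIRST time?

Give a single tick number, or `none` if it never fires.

Answer: 1

Derivation:
t=0: input=0 -> V=0
t=1: input=5 -> V=0 FIRE
t=2: input=2 -> V=12
t=3: input=4 -> V=0 FIRE
t=4: input=2 -> V=12
t=5: input=0 -> V=7
t=6: input=0 -> V=4
t=7: input=3 -> V=0 FIRE
t=8: input=0 -> V=0
t=9: input=2 -> V=12
t=10: input=3 -> V=0 FIRE
t=11: input=3 -> V=18
t=12: input=0 -> V=10
t=13: input=4 -> V=0 FIRE
t=14: input=5 -> V=0 FIRE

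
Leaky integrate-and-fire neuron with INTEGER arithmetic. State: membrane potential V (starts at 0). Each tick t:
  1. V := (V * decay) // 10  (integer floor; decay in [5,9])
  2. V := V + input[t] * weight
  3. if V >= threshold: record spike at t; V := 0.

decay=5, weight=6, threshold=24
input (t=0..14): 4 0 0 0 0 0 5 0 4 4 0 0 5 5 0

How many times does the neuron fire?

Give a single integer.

Answer: 6

Derivation:
t=0: input=4 -> V=0 FIRE
t=1: input=0 -> V=0
t=2: input=0 -> V=0
t=3: input=0 -> V=0
t=4: input=0 -> V=0
t=5: input=0 -> V=0
t=6: input=5 -> V=0 FIRE
t=7: input=0 -> V=0
t=8: input=4 -> V=0 FIRE
t=9: input=4 -> V=0 FIRE
t=10: input=0 -> V=0
t=11: input=0 -> V=0
t=12: input=5 -> V=0 FIRE
t=13: input=5 -> V=0 FIRE
t=14: input=0 -> V=0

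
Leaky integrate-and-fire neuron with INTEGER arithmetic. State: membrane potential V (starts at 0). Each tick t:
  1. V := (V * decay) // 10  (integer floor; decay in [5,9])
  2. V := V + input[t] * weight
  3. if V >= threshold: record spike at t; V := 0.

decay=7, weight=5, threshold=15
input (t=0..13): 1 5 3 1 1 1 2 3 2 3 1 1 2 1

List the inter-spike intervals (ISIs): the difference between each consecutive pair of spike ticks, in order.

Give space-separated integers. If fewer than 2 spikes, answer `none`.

t=0: input=1 -> V=5
t=1: input=5 -> V=0 FIRE
t=2: input=3 -> V=0 FIRE
t=3: input=1 -> V=5
t=4: input=1 -> V=8
t=5: input=1 -> V=10
t=6: input=2 -> V=0 FIRE
t=7: input=3 -> V=0 FIRE
t=8: input=2 -> V=10
t=9: input=3 -> V=0 FIRE
t=10: input=1 -> V=5
t=11: input=1 -> V=8
t=12: input=2 -> V=0 FIRE
t=13: input=1 -> V=5

Answer: 1 4 1 2 3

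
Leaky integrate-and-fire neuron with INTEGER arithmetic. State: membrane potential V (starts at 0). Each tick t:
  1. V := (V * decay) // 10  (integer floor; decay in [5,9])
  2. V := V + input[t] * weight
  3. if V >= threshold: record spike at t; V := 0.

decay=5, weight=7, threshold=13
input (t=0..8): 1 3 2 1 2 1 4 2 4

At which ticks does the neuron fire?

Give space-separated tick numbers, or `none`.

t=0: input=1 -> V=7
t=1: input=3 -> V=0 FIRE
t=2: input=2 -> V=0 FIRE
t=3: input=1 -> V=7
t=4: input=2 -> V=0 FIRE
t=5: input=1 -> V=7
t=6: input=4 -> V=0 FIRE
t=7: input=2 -> V=0 FIRE
t=8: input=4 -> V=0 FIRE

Answer: 1 2 4 6 7 8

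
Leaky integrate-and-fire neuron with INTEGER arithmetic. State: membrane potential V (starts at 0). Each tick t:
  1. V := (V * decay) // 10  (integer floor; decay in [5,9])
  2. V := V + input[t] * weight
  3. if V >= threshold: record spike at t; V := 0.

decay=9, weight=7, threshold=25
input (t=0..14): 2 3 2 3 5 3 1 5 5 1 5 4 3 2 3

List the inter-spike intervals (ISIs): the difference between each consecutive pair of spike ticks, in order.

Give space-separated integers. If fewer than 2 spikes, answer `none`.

t=0: input=2 -> V=14
t=1: input=3 -> V=0 FIRE
t=2: input=2 -> V=14
t=3: input=3 -> V=0 FIRE
t=4: input=5 -> V=0 FIRE
t=5: input=3 -> V=21
t=6: input=1 -> V=0 FIRE
t=7: input=5 -> V=0 FIRE
t=8: input=5 -> V=0 FIRE
t=9: input=1 -> V=7
t=10: input=5 -> V=0 FIRE
t=11: input=4 -> V=0 FIRE
t=12: input=3 -> V=21
t=13: input=2 -> V=0 FIRE
t=14: input=3 -> V=21

Answer: 2 1 2 1 1 2 1 2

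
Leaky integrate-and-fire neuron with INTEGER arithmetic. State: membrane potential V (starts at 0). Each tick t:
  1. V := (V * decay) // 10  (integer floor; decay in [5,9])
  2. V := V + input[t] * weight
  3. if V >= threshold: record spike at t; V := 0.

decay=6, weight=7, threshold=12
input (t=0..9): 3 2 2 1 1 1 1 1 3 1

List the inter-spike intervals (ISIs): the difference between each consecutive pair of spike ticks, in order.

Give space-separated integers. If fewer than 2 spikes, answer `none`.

t=0: input=3 -> V=0 FIRE
t=1: input=2 -> V=0 FIRE
t=2: input=2 -> V=0 FIRE
t=3: input=1 -> V=7
t=4: input=1 -> V=11
t=5: input=1 -> V=0 FIRE
t=6: input=1 -> V=7
t=7: input=1 -> V=11
t=8: input=3 -> V=0 FIRE
t=9: input=1 -> V=7

Answer: 1 1 3 3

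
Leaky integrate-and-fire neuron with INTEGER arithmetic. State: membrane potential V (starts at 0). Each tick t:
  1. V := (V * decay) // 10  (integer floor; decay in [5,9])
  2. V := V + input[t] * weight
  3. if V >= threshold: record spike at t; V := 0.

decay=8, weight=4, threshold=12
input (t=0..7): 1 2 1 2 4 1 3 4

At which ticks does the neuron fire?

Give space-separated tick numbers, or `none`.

Answer: 2 4 6 7

Derivation:
t=0: input=1 -> V=4
t=1: input=2 -> V=11
t=2: input=1 -> V=0 FIRE
t=3: input=2 -> V=8
t=4: input=4 -> V=0 FIRE
t=5: input=1 -> V=4
t=6: input=3 -> V=0 FIRE
t=7: input=4 -> V=0 FIRE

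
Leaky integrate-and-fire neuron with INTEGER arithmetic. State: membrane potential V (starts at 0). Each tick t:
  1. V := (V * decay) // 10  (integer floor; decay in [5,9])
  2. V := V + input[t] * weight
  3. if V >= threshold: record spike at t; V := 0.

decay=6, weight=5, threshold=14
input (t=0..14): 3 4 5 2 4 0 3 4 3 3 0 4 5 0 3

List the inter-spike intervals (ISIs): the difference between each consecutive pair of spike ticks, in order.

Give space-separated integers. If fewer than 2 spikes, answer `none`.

t=0: input=3 -> V=0 FIRE
t=1: input=4 -> V=0 FIRE
t=2: input=5 -> V=0 FIRE
t=3: input=2 -> V=10
t=4: input=4 -> V=0 FIRE
t=5: input=0 -> V=0
t=6: input=3 -> V=0 FIRE
t=7: input=4 -> V=0 FIRE
t=8: input=3 -> V=0 FIRE
t=9: input=3 -> V=0 FIRE
t=10: input=0 -> V=0
t=11: input=4 -> V=0 FIRE
t=12: input=5 -> V=0 FIRE
t=13: input=0 -> V=0
t=14: input=3 -> V=0 FIRE

Answer: 1 1 2 2 1 1 1 2 1 2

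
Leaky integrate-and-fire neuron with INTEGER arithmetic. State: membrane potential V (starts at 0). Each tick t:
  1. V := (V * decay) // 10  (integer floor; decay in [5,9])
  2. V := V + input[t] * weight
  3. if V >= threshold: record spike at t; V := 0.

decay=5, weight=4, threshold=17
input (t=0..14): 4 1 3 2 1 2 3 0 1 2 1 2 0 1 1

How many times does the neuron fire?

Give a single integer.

t=0: input=4 -> V=16
t=1: input=1 -> V=12
t=2: input=3 -> V=0 FIRE
t=3: input=2 -> V=8
t=4: input=1 -> V=8
t=5: input=2 -> V=12
t=6: input=3 -> V=0 FIRE
t=7: input=0 -> V=0
t=8: input=1 -> V=4
t=9: input=2 -> V=10
t=10: input=1 -> V=9
t=11: input=2 -> V=12
t=12: input=0 -> V=6
t=13: input=1 -> V=7
t=14: input=1 -> V=7

Answer: 2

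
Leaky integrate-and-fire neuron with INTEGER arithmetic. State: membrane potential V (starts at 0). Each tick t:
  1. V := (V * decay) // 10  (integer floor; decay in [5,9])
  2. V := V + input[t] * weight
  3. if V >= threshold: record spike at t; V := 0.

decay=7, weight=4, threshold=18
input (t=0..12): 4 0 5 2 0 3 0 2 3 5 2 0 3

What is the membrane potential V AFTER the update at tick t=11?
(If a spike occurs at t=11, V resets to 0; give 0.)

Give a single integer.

t=0: input=4 -> V=16
t=1: input=0 -> V=11
t=2: input=5 -> V=0 FIRE
t=3: input=2 -> V=8
t=4: input=0 -> V=5
t=5: input=3 -> V=15
t=6: input=0 -> V=10
t=7: input=2 -> V=15
t=8: input=3 -> V=0 FIRE
t=9: input=5 -> V=0 FIRE
t=10: input=2 -> V=8
t=11: input=0 -> V=5
t=12: input=3 -> V=15

Answer: 5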